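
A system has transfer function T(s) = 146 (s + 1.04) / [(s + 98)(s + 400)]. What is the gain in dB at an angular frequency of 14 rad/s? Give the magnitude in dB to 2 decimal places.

-25.73 dB

|j14 + 1.04| = √(14² + 1.04²) = 14.04
|j14 + 98| = √(14² + 98²) = 98.99
|j14 + 400| = √(14² + 400²) = 400.2
|T(j14)| = 146 × 14.04 / (98.99 × 400.2) = 0.051729
20 log₁₀(0.051729) = -25.725 dB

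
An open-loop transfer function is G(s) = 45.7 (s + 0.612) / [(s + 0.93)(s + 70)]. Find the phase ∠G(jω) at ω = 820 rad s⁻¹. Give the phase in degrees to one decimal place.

∠(j820 + 0.612) = arctan(820/0.612) = 89.96°
∠(j820 + 0.93) = arctan(820/0.93) = 89.94°
∠(j820 + 70) = arctan(820/70) = 85.12°
∠G(j820) = 89.96° − (89.94° + 85.12°) = -85.10°

-85.1 deg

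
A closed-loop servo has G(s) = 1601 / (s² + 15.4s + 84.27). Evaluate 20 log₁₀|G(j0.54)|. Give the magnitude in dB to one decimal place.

|(j0.54)² + 15.4(j0.54) + 84.27| = |83.978 + j8.316| = 84.39
|G(j0.54)| = 1601 / 84.39 = 18.972
20 log₁₀(18.972) = 25.56 dB

25.6 dB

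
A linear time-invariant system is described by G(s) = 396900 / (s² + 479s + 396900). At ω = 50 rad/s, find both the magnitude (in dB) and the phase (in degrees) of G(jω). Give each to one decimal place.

|(j50)² + 479(j50) + 396900| = |3.944e+05 + j23950| = 3.951e+05
|G(j50)| = 396900 / 3.951e+05 = 1.0045
20 log₁₀(1.0045) = 0.04 dB
∠[(j50)² + 479(j50) + 396900] = ∠[3.944e+05 + j23950] = 3.48°
∠G(j50) = −3.48° = -3.48°

|G| = 0.0 dB, ∠G = -3.5°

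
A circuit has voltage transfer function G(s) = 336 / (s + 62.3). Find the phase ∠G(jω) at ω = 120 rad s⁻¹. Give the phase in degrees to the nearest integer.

∠(j120 + 62.3) = arctan(120/62.3) = 62.56°
∠G(j120) = −62.56° = -62.56°

-63 deg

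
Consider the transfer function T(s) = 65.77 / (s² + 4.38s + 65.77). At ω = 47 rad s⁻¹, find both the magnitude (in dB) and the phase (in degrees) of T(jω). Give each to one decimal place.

|(j47)² + 4.38(j47) + 65.77| = |-2143.2 + j205.86| = 2153
|T(j47)| = 65.77 / 2153 = 0.030547
20 log₁₀(0.030547) = -30.30 dB
∠[(j47)² + 4.38(j47) + 65.77] = ∠[-2143.2 + j205.86] = 174.51°
∠T(j47) = −174.51° = -174.51°

|T| = -30.3 dB, ∠T = -174.5°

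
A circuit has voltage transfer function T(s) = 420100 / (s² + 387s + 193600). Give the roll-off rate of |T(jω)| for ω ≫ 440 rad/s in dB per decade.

-40 dB/decade

With 0 zeros and 2 poles, the high-frequency asymptotic slope is 20 × (0 − 2) = -40 dB/decade.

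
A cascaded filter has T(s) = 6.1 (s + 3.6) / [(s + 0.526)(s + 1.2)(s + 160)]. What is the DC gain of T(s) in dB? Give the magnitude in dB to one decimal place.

-13.3 dB

T(0) = 6.1 × 3.6 / (0.526 × 1.2 × 160) = 0.21744
20 log₁₀(0.21744) = -13.25 dB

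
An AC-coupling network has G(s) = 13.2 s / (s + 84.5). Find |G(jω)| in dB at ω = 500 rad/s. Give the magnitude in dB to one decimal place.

22.3 dB

|j500| = 500
|j500 + 84.5| = √(500² + 84.5²) = 507.1
|G(j500)| = 13.2 × 500 / 507.1 = 13.015
20 log₁₀(13.015) = 22.29 dB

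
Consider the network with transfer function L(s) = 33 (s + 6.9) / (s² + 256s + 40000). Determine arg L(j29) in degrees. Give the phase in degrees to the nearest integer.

66 deg

∠(j29 + 6.9) = arctan(29/6.9) = 76.62°
∠[(j29)² + 256(j29) + 40000] = ∠[39159 + j7424] = 10.74°
∠L(j29) = 76.62° − 10.74° = 65.88°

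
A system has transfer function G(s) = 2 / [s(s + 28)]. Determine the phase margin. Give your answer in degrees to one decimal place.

89.9°

Gain crossover: |G(jω)| = 1 at ω ≈ 0.0714 rad s⁻¹.
∠G(j0.0714) = −90° − arctan(0.0714/28) ≈ -90.15°
PM = 180° + (-90.15°) = 89.85°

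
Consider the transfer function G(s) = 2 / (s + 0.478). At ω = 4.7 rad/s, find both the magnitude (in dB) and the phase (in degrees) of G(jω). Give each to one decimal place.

|j4.7 + 0.478| = √(4.7² + 0.478²) = 4.724
|G(j4.7)| = 2 / 4.724 = 0.42335
20 log₁₀(0.42335) = -7.47 dB
∠(j4.7 + 0.478) = arctan(4.7/0.478) = 84.19°
∠G(j4.7) = −84.19° = -84.19°

|G| = -7.5 dB, ∠G = -84.2°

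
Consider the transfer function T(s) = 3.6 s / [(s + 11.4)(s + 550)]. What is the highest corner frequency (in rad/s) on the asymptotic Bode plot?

Break frequencies occur at each pole and zero magnitude: 11.4 rad/s, 550 rad/s.
The highest is 550 rad/s.

550 rad/s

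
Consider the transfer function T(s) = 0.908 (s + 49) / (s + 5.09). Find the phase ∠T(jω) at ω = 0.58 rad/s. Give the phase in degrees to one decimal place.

∠(j0.58 + 49) = arctan(0.58/49) = 0.68°
∠(j0.58 + 5.09) = arctan(0.58/5.09) = 6.50°
∠T(j0.58) = 0.68° − 6.50° = -5.82°

-5.8 deg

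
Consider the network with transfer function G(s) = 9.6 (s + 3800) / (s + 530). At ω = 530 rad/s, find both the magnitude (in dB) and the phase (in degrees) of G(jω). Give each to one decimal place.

|j530 + 3800| = √(530² + 3800²) = 3837
|j530 + 530| = √(530² + 530²) = 749.5
|G(j530)| = 9.6 × 3837 / 749.5 = 49.141
20 log₁₀(49.141) = 33.83 dB
∠(j530 + 3800) = arctan(530/3800) = 7.94°
∠(j530 + 530) = arctan(530/530) = 45.00°
∠G(j530) = 7.94° − 45.00° = -37.06°

|G| = 33.8 dB, ∠G = -37.1°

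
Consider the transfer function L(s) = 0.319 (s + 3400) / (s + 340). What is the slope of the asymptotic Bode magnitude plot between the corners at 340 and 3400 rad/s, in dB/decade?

In this band the factors already past their corner are: pole at 340; net slope = -20 dB/decade.

-20 dB/decade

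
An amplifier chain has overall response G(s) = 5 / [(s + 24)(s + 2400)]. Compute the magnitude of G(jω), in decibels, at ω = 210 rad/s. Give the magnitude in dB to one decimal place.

-100.2 dB

|j210 + 24| = √(210² + 24²) = 211.4
|j210 + 2400| = √(210² + 2400²) = 2409
|G(j210)| = 5 / (211.4 × 2409) = 9.819e-06
20 log₁₀(9.819e-06) = -100.16 dB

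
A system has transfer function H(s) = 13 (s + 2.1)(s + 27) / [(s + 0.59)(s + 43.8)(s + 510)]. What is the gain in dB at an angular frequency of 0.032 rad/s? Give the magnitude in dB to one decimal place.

-25.1 dB

|j0.032 + 2.1| = √(0.032² + 2.1²) = 2.1
|j0.032 + 27| = √(0.032² + 27²) = 27
|j0.032 + 0.59| = √(0.032² + 0.59²) = 0.5909
|j0.032 + 43.8| = √(0.032² + 43.8²) = 43.8
|j0.032 + 510| = √(0.032² + 510²) = 510
|H(j0.032)| = 13 × 2.1 × 27 / (0.5909 × 43.8 × 510) = 0.055853
20 log₁₀(0.055853) = -25.06 dB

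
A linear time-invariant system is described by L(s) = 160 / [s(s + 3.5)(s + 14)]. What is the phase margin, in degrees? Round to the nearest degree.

Gain crossover: |L(jω)| = 1 at ω ≈ 2.58 rad s⁻¹.
∠L(j2.58) = −90° − arctan(2.58/3.5) − arctan(2.58/14) ≈ -136.89°
PM = 180° + (-136.89°) = 43.11°

43°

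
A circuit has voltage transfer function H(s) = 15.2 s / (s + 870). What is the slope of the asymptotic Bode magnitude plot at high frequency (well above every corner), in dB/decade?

0 dB/decade

With 1 zero and 1 pole, the high-frequency asymptotic slope is 20 × (1 − 1) = 0 dB/decade.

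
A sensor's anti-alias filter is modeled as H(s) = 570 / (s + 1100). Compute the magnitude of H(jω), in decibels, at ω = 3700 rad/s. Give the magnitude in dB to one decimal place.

-16.6 dB

|j3700 + 1100| = √(3700² + 1100²) = 3860
|H(j3700)| = 570 / 3860 = 0.14767
20 log₁₀(0.14767) = -16.61 dB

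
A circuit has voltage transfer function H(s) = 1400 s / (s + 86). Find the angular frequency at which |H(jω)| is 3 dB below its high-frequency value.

For a single-pole high-pass, the −3 dB point is at the pole: ω = 86 rad/s.

86 rad/s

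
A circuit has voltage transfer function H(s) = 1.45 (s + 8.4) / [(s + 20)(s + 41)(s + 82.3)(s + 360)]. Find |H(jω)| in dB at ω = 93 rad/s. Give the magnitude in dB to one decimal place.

|j93 + 8.4| = √(93² + 8.4²) = 93.38
|j93 + 20| = √(93² + 20²) = 95.13
|j93 + 41| = √(93² + 41²) = 101.6
|j93 + 82.3| = √(93² + 82.3²) = 124.2
|j93 + 360| = √(93² + 360²) = 371.8
|H(j93)| = 1.45 × 93.38 / (95.13 × 101.6 × 124.2 × 371.8) = 3.0329e-07
20 log₁₀(3.0329e-07) = -130.36 dB

-130.4 dB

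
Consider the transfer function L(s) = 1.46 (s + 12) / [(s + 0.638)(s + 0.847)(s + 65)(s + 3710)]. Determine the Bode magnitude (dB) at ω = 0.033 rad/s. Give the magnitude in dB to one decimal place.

-77.4 dB

|j0.033 + 12| = √(0.033² + 12²) = 12
|j0.033 + 0.638| = √(0.033² + 0.638²) = 0.6389
|j0.033 + 0.847| = √(0.033² + 0.847²) = 0.8476
|j0.033 + 65| = √(0.033² + 65²) = 65
|j0.033 + 3710| = √(0.033² + 3710²) = 3710
|L(j0.033)| = 1.46 × 12 / (0.6389 × 0.8476 × 65 × 3710) = 0.00013416
20 log₁₀(0.00013416) = -77.45 dB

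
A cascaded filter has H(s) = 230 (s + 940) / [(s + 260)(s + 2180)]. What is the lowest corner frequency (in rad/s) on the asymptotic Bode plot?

260 rad/s

Break frequencies occur at each pole and zero magnitude: 260 rad/s, 940 rad/s, 2180 rad/s.
The lowest is 260 rad/s.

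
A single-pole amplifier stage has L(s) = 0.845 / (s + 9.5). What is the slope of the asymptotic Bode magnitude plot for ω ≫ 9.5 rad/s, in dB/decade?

-20 dB/decade

With 0 zeros and 1 pole, the high-frequency asymptotic slope is 20 × (0 − 1) = -20 dB/decade.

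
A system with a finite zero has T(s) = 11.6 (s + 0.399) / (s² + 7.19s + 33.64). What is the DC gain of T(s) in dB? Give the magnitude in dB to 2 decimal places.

-17.23 dB

T(0) = 11.6 × 0.399 / 33.64 = 0.13759
20 log₁₀(0.13759) = -17.229 dB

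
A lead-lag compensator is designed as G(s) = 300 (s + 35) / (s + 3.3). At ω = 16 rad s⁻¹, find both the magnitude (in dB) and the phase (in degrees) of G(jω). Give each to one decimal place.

|j16 + 35| = √(16² + 35²) = 38.48
|j16 + 3.3| = √(16² + 3.3²) = 16.34
|G(j16)| = 300 × 38.48 / 16.34 = 706.7
20 log₁₀(706.7) = 56.98 dB
∠(j16 + 35) = arctan(16/35) = 24.57°
∠(j16 + 3.3) = arctan(16/3.3) = 78.35°
∠G(j16) = 24.57° − 78.35° = -53.78°

|G| = 57.0 dB, ∠G = -53.8 deg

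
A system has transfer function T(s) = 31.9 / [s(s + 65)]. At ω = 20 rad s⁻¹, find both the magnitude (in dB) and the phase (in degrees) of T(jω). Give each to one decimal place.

|j20 + 65| = √(20² + 65²) = 68.01
|j20| = 20
|T(j20)| = 31.9 / (68.01 × 20) = 0.023453
20 log₁₀(0.023453) = -32.60 dB
∠(j20 + 65) = arctan(20/65) = 17.10°
∠(j20) = 90.00°
∠T(j20) = − (17.10° + 90.00°) = -107.10°

|T| = -32.6 dB, ∠T = -107.1°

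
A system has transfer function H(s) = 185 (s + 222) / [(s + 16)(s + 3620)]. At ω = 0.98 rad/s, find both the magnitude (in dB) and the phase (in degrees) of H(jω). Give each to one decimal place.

|H| = -3.0 dB, ∠H = -3.3 deg

|j0.98 + 222| = √(0.98² + 222²) = 222
|j0.98 + 16| = √(0.98² + 16²) = 16.03
|j0.98 + 3620| = √(0.98² + 3620²) = 3620
|H(j0.98)| = 185 × 222 / (16.03 × 3620) = 0.70776
20 log₁₀(0.70776) = -3.00 dB
∠(j0.98 + 222) = arctan(0.98/222) = 0.25°
∠(j0.98 + 16) = arctan(0.98/16) = 3.50°
∠(j0.98 + 3620) = arctan(0.98/3620) = 0.02°
∠H(j0.98) = 0.25° − (3.50° + 0.02°) = -3.27°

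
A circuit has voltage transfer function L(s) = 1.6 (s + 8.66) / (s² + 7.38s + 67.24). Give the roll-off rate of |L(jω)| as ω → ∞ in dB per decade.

-20 dB/decade

With 1 zero and 2 poles, the high-frequency asymptotic slope is 20 × (1 − 2) = -20 dB/decade.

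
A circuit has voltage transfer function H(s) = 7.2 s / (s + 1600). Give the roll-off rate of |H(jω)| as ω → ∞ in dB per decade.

With 1 zero and 1 pole, the high-frequency asymptotic slope is 20 × (1 − 1) = 0 dB/decade.

0 dB/decade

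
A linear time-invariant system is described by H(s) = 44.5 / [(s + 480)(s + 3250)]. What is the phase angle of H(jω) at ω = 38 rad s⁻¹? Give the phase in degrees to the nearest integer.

∠(j38 + 480) = arctan(38/480) = 4.53°
∠(j38 + 3250) = arctan(38/3250) = 0.67°
∠H(j38) = − (4.53° + 0.67°) = -5.20°

-5 deg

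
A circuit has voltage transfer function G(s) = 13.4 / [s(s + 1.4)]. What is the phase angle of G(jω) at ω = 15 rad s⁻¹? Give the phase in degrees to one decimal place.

-174.7°

∠(j15 + 1.4) = arctan(15/1.4) = 84.67°
∠(j15) = 90.00°
∠G(j15) = − (84.67° + 90.00°) = -174.67°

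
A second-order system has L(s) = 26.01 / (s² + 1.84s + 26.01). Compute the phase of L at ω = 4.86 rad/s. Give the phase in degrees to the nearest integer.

-75°

∠[(j4.86)² + 1.84(j4.86) + 26.01] = ∠[2.3904 + j8.9424] = 75.03°
∠L(j4.86) = −75.03° = -75.03°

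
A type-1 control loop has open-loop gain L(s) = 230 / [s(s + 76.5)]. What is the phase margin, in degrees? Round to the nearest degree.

Gain crossover: |L(jω)| = 1 at ω ≈ 3 rad/s.
∠L(j3) = −90° − arctan(3/76.5) ≈ -92.25°
PM = 180° + (-92.25°) = 87.75°

88°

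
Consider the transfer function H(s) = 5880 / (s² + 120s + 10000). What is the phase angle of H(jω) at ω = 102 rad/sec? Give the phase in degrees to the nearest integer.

-92°

∠[(j102)² + 120(j102) + 10000] = ∠[-404 + j12240] = 91.89°
∠H(j102) = −91.89° = -91.89°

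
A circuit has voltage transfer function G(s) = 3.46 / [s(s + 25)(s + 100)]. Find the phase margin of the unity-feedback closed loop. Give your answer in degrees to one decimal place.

90.0°

Gain crossover: |G(jω)| = 1 at ω ≈ 0.00138 rad/s.
∠G(j0.00138) = −90° − arctan(0.00138/25) − arctan(0.00138/100) ≈ -90.00°
PM = 180° + (-90.00°) = 90.00°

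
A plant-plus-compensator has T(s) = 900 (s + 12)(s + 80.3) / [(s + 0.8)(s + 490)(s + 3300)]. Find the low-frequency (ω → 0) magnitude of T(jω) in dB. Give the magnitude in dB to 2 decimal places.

-3.47 dB

T(0) = 900 × 12 × 80.3 / (0.8 × 490 × 3300) = 0.67041
20 log₁₀(0.67041) = -3.473 dB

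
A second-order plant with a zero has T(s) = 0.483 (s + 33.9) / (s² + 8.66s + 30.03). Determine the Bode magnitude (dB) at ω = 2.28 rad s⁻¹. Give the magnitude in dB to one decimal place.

-5.7 dB

|j2.28 + 33.9| = √(2.28² + 33.9²) = 33.98
|(j2.28)² + 8.66(j2.28) + 30.03| = |24.832 + j19.745| = 31.72
|T(j2.28)| = 0.483 × 33.98 / 31.72 = 0.51728
20 log₁₀(0.51728) = -5.73 dB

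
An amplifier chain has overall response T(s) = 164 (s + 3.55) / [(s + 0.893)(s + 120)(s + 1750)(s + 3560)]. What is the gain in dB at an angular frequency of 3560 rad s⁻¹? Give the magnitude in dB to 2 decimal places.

|j3560 + 3.55| = √(3560² + 3.55²) = 3560
|j3560 + 0.893| = √(3560² + 0.893²) = 3560
|j3560 + 120| = √(3560² + 120²) = 3562
|j3560 + 1750| = √(3560² + 1750²) = 3967
|j3560 + 3560| = √(3560² + 3560²) = 5035
|T(j3560)| = 164 × 3560 / (3560 × 3562 × 3967 × 5035) = 2.3053e-09
20 log₁₀(2.3053e-09) = -172.745 dB

-172.75 dB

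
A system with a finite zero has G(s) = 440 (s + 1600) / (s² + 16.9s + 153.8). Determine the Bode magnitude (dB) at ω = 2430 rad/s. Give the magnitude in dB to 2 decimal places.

-13.28 dB

|j2430 + 1600| = √(2430² + 1600²) = 2909
|(j2430)² + 16.9(j2430) + 153.8| = |-5.9047e+06 + j41067| = 5.905e+06
|G(j2430)| = 440 × 2909 / 5.905e+06 = 0.2168
20 log₁₀(0.2168) = -13.279 dB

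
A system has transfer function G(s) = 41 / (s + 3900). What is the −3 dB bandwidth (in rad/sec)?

For a single-pole low-pass, the −3 dB point is at the pole: ω = 3900 rad/sec.

3900 rad/sec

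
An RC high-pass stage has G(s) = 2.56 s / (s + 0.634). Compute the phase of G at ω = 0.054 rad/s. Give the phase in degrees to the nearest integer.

∠(j0.054) = 90.00°
∠(j0.054 + 0.634) = arctan(0.054/0.634) = 4.87°
∠G(j0.054) = 90.00° − 4.87° = 85.13°

85°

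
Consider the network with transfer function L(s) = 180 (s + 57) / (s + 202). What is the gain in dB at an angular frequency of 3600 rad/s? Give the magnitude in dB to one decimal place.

|j3600 + 57| = √(3600² + 57²) = 3600
|j3600 + 202| = √(3600² + 202²) = 3606
|L(j3600)| = 180 × 3600 / 3606 = 179.74
20 log₁₀(179.74) = 45.09 dB

45.1 dB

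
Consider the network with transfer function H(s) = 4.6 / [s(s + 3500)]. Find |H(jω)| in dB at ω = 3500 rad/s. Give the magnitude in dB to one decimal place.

-131.5 dB

|j3500 + 3500| = √(3500² + 3500²) = 4950
|j3500| = 3500
|H(j3500)| = 4.6 / (4950 × 3500) = 2.6553e-07
20 log₁₀(2.6553e-07) = -131.52 dB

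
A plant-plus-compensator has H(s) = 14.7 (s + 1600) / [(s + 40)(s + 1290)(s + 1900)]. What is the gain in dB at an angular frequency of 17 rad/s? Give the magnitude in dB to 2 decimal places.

|j17 + 1600| = √(17² + 1600²) = 1600
|j17 + 40| = √(17² + 40²) = 43.46
|j17 + 1290| = √(17² + 1290²) = 1290
|j17 + 1900| = √(17² + 1900²) = 1900
|H(j17)| = 14.7 × 1600 / (43.46 × 1290 × 1900) = 0.00022077
20 log₁₀(0.00022077) = -73.121 dB

-73.12 dB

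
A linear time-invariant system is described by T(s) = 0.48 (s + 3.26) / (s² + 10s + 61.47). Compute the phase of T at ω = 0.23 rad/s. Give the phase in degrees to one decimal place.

∠(j0.23 + 3.26) = arctan(0.23/3.26) = 4.04°
∠[(j0.23)² + 10(j0.23) + 61.47] = ∠[61.417 + j2.3] = 2.14°
∠T(j0.23) = 4.04° − 2.14° = 1.89°

1.9°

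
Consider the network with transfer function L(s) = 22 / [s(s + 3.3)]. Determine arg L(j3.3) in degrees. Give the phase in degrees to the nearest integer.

-135 deg

∠(j3.3 + 3.3) = arctan(3.3/3.3) = 45.00°
∠(j3.3) = 90.00°
∠L(j3.3) = − (45.00° + 90.00°) = -135.00°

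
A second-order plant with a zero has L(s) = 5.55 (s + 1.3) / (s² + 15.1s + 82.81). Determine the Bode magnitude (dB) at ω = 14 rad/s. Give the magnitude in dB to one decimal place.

|j14 + 1.3| = √(14² + 1.3²) = 14.06
|(j14)² + 15.1(j14) + 82.81| = |-113.19 + j211.4| = 239.8
|L(j14)| = 5.55 × 14.06 / 239.8 = 0.32542
20 log₁₀(0.32542) = -9.75 dB

-9.8 dB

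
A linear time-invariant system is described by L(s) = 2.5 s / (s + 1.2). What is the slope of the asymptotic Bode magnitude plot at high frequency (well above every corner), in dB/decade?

With 1 zero and 1 pole, the high-frequency asymptotic slope is 20 × (1 − 1) = 0 dB/decade.

0 dB/decade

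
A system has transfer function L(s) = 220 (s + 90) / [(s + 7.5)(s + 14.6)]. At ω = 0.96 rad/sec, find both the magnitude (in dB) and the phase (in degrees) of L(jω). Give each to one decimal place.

|j0.96 + 90| = √(0.96² + 90²) = 90.01
|j0.96 + 7.5| = √(0.96² + 7.5²) = 7.561
|j0.96 + 14.6| = √(0.96² + 14.6²) = 14.63
|L(j0.96)| = 220 × 90.01 / (7.561 × 14.63) = 178.98
20 log₁₀(178.98) = 45.06 dB
∠(j0.96 + 90) = arctan(0.96/90) = 0.61°
∠(j0.96 + 7.5) = arctan(0.96/7.5) = 7.29°
∠(j0.96 + 14.6) = arctan(0.96/14.6) = 3.76°
∠L(j0.96) = 0.61° − (7.29° + 3.76°) = -10.45°

|L| = 45.1 dB, ∠L = -10.4 deg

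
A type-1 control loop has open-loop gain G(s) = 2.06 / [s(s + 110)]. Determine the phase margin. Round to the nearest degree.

Gain crossover: |G(jω)| = 1 at ω ≈ 0.0187 rad/sec.
∠G(j0.0187) = −90° − arctan(0.0187/110) ≈ -90.01°
PM = 180° + (-90.01°) = 89.99°

90°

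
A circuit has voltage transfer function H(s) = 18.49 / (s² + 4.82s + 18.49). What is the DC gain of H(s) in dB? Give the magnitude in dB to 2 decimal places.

0.00 dB

H(0) = 18.49 / 18.49 = 1
20 log₁₀(1) = 0.000 dB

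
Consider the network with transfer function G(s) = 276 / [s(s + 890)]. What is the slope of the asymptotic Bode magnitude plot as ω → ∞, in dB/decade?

With 0 zeros and 2 poles, the high-frequency asymptotic slope is 20 × (0 − 2) = -40 dB/decade.

-40 dB/decade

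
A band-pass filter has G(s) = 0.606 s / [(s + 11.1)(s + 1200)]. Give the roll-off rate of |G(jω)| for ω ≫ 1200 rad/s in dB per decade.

-20 dB/decade

With 1 zero and 2 poles, the high-frequency asymptotic slope is 20 × (1 − 2) = -20 dB/decade.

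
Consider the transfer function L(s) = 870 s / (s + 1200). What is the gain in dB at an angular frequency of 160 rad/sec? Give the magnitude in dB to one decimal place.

|j160| = 160
|j160 + 1200| = √(160² + 1200²) = 1211
|L(j160)| = 870 × 160 / 1211 = 114.98
20 log₁₀(114.98) = 41.21 dB

41.2 dB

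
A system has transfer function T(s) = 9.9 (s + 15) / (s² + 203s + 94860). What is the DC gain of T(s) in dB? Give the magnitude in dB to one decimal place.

-56.1 dB

T(0) = 9.9 × 15 / 94860 = 0.0015655
20 log₁₀(0.0015655) = -56.11 dB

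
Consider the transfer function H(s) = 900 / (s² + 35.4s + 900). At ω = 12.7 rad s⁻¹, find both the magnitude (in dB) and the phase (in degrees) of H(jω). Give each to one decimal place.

|(j12.7)² + 35.4(j12.7) + 900| = |738.71 + j449.58| = 864.8
|H(j12.7)| = 900 / 864.8 = 1.0407
20 log₁₀(1.0407) = 0.35 dB
∠[(j12.7)² + 35.4(j12.7) + 900] = ∠[738.71 + j449.58] = 31.32°
∠H(j12.7) = −31.32° = -31.32°

|H| = 0.3 dB, ∠H = -31.3 deg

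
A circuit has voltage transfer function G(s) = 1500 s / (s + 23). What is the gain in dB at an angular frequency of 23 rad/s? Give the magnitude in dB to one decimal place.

|j23| = 23
|j23 + 23| = √(23² + 23²) = 32.53
|G(j23)| = 1500 × 23 / 32.53 = 1060.7
20 log₁₀(1060.7) = 60.51 dB

60.5 dB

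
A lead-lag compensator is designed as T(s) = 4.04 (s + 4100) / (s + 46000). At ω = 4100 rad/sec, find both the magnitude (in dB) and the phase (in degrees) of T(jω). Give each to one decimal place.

|T| = -5.9 dB, ∠T = 39.9°

|j4100 + 4100| = √(4100² + 4100²) = 5798
|j4100 + 46000| = √(4100² + 46000²) = 4.618e+04
|T(j4100)| = 4.04 × 5798 / 4.618e+04 = 0.50723
20 log₁₀(0.50723) = -5.90 dB
∠(j4100 + 4100) = arctan(4100/4100) = 45.00°
∠(j4100 + 46000) = arctan(4100/46000) = 5.09°
∠T(j4100) = 45.00° − 5.09° = 39.91°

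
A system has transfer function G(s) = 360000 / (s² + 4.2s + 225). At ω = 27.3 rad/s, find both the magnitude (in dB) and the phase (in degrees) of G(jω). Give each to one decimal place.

|G| = 56.6 dB, ∠G = -167.6°

|(j27.3)² + 4.2(j27.3) + 225| = |-520.29 + j114.66| = 532.8
|G(j27.3)| = 360000 / 532.8 = 675.71
20 log₁₀(675.71) = 56.60 dB
∠[(j27.3)² + 4.2(j27.3) + 225] = ∠[-520.29 + j114.66] = 167.57°
∠G(j27.3) = −167.57° = -167.57°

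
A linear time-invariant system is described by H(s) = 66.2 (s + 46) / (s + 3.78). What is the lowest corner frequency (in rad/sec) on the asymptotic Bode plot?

Break frequencies occur at each pole and zero magnitude: 3.78 rad/sec, 46 rad/sec.
The lowest is 3.78 rad/sec.

3.78 rad/sec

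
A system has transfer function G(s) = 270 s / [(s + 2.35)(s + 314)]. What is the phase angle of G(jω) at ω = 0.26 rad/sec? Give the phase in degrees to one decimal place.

83.6°

∠(j0.26) = 90.00°
∠(j0.26 + 2.35) = arctan(0.26/2.35) = 6.31°
∠(j0.26 + 314) = arctan(0.26/314) = 0.05°
∠G(j0.26) = 90.00° − (6.31° + 0.05°) = 83.64°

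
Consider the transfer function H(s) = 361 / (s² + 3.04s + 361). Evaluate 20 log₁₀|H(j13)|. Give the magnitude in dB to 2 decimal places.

|(j13)² + 3.04(j13) + 361| = |192 + j39.52| = 196
|H(j13)| = 361 / 196 = 1.8416
20 log₁₀(1.8416) = 5.304 dB

5.30 dB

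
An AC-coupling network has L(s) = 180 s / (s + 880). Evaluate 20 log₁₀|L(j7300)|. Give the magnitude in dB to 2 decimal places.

45.04 dB

|j7300| = 7300
|j7300 + 880| = √(7300² + 880²) = 7353
|L(j7300)| = 180 × 7300 / 7353 = 178.71
20 log₁₀(178.71) = 45.043 dB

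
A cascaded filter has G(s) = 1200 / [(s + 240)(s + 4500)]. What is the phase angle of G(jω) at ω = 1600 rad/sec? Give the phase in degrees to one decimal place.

-101.0 deg

∠(j1600 + 240) = arctan(1600/240) = 81.47°
∠(j1600 + 4500) = arctan(1600/4500) = 19.57°
∠G(j1600) = − (81.47° + 19.57°) = -101.04°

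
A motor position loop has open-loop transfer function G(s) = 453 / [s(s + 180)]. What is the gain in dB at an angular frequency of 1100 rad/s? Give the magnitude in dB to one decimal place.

-68.6 dB

|j1100 + 180| = √(1100² + 180²) = 1115
|j1100| = 1100
|G(j1100)| = 453 / (1115 × 1100) = 0.00036947
20 log₁₀(0.00036947) = -68.65 dB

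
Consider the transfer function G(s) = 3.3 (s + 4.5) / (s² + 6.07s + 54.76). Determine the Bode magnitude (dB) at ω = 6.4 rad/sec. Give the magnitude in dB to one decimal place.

-4.1 dB

|j6.4 + 4.5| = √(6.4² + 4.5²) = 7.824
|(j6.4)² + 6.07(j6.4) + 54.76| = |13.8 + j38.848| = 41.23
|G(j6.4)| = 3.3 × 7.824 / 41.23 = 0.62625
20 log₁₀(0.62625) = -4.06 dB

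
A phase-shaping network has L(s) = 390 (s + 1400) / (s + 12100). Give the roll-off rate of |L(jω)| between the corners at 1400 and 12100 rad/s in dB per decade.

20 dB/decade

In this band the factors already past their corner are: zero at 1400; net slope = 20 dB/decade.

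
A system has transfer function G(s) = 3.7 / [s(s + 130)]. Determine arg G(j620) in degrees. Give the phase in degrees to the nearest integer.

-168 deg

∠(j620 + 130) = arctan(620/130) = 78.16°
∠(j620) = 90.00°
∠G(j620) = − (78.16° + 90.00°) = -168.16°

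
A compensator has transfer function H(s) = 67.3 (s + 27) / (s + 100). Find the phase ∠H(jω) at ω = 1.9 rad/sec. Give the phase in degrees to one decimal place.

2.9°

∠(j1.9 + 27) = arctan(1.9/27) = 4.03°
∠(j1.9 + 100) = arctan(1.9/100) = 1.09°
∠H(j1.9) = 4.03° − 1.09° = 2.94°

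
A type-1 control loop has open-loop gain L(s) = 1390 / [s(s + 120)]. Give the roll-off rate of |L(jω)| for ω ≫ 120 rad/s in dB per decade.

With 0 zeros and 2 poles, the high-frequency asymptotic slope is 20 × (0 − 2) = -40 dB/decade.

-40 dB/decade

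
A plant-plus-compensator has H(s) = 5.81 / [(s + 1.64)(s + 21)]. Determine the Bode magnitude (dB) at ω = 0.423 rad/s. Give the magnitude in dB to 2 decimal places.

|j0.423 + 1.64| = √(0.423² + 1.64²) = 1.694
|j0.423 + 21| = √(0.423² + 21²) = 21
|H(j0.423)| = 5.81 / (1.694 × 21) = 0.16332
20 log₁₀(0.16332) = -15.739 dB

-15.74 dB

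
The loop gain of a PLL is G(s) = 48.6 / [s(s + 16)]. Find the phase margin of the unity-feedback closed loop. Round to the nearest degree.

Gain crossover: |G(jω)| = 1 at ω ≈ 2.99 rad/sec.
∠G(j2.99) = −90° − arctan(2.99/16) ≈ -100.57°
PM = 180° + (-100.57°) = 79.43°

79°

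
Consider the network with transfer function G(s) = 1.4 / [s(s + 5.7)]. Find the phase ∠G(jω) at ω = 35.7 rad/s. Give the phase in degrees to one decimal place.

∠(j35.7 + 5.7) = arctan(35.7/5.7) = 80.93°
∠(j35.7) = 90.00°
∠G(j35.7) = − (80.93° + 90.00°) = -170.93°

-170.9°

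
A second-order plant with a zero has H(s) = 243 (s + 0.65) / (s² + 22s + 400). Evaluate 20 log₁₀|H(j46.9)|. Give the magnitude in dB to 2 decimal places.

|j46.9 + 0.65| = √(46.9² + 0.65²) = 46.9
|(j46.9)² + 22(j46.9) + 400| = |-1799.6 + j1031.8| = 2074
|H(j46.9)| = 243 × 46.9 / 2074 = 5.4945
20 log₁₀(5.4945) = 14.798 dB

14.80 dB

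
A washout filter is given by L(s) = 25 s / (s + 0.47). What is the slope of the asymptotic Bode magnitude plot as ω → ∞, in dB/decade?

With 1 zero and 1 pole, the high-frequency asymptotic slope is 20 × (1 − 1) = 0 dB/decade.

0 dB/decade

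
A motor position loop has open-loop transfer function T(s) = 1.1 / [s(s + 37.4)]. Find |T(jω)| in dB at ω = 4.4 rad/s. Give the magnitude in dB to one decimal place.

|j4.4 + 37.4| = √(4.4² + 37.4²) = 37.66
|j4.4| = 4.4
|T(j4.4)| = 1.1 / (37.66 × 4.4) = 0.0066387
20 log₁₀(0.0066387) = -43.56 dB

-43.6 dB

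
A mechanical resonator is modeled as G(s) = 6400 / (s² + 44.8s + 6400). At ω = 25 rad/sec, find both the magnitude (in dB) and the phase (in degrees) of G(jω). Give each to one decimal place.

|(j25)² + 44.8(j25) + 6400| = |5775 + j1120| = 5883
|G(j25)| = 6400 / 5883 = 1.088
20 log₁₀(1.088) = 0.73 dB
∠[(j25)² + 44.8(j25) + 6400] = ∠[5775 + j1120] = 10.98°
∠G(j25) = −10.98° = -10.98°

|G| = 0.7 dB, ∠G = -11.0°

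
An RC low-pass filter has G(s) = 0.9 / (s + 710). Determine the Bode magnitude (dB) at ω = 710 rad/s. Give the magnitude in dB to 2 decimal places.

-60.95 dB

|j710 + 710| = √(710² + 710²) = 1004
|G(j710)| = 0.9 / 1004 = 0.00089633
20 log₁₀(0.00089633) = -60.951 dB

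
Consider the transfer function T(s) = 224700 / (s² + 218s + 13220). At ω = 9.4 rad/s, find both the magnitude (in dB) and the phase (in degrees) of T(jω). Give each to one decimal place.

|T| = 24.6 dB, ∠T = -8.9°

|(j9.4)² + 218(j9.4) + 13220| = |13132 + j2049.2| = 1.329e+04
|T(j9.4)| = 224700 / 1.329e+04 = 16.907
20 log₁₀(16.907) = 24.56 dB
∠[(j9.4)² + 218(j9.4) + 13220] = ∠[13132 + j2049.2] = 8.87°
∠T(j9.4) = −8.87° = -8.87°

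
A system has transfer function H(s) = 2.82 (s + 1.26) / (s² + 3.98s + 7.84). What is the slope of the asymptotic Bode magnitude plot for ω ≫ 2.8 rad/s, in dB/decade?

-20 dB/decade

With 1 zero and 2 poles, the high-frequency asymptotic slope is 20 × (1 − 2) = -20 dB/decade.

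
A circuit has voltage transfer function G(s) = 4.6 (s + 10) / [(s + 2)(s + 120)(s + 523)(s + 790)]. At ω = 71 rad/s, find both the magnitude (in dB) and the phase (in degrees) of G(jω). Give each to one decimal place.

|j71 + 10| = √(71² + 10²) = 71.7
|j71 + 2| = √(71² + 2²) = 71.03
|j71 + 120| = √(71² + 120²) = 139.4
|j71 + 523| = √(71² + 523²) = 527.8
|j71 + 790| = √(71² + 790²) = 793.2
|G(j71)| = 4.6 × 71.7 / (71.03 × 139.4 × 527.8 × 793.2) = 7.9552e-08
20 log₁₀(7.9552e-08) = -141.99 dB
∠(j71 + 10) = arctan(71/10) = 81.98°
∠(j71 + 2) = arctan(71/2) = 88.39°
∠(j71 + 120) = arctan(71/120) = 30.61°
∠(j71 + 523) = arctan(71/523) = 7.73°
∠(j71 + 790) = arctan(71/790) = 5.14°
∠G(j71) = 81.98° − (88.39° + 30.61° + 7.73° + 5.14°) = -49.88°

|G| = -142.0 dB, ∠G = -49.9°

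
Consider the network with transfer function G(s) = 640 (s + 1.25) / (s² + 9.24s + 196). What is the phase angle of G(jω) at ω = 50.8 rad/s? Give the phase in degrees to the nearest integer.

-80°

∠(j50.8 + 1.25) = arctan(50.8/1.25) = 88.59°
∠[(j50.8)² + 9.24(j50.8) + 196] = ∠[-2384.6 + j469.39] = 168.86°
∠G(j50.8) = 88.59° − 168.86° = -80.27°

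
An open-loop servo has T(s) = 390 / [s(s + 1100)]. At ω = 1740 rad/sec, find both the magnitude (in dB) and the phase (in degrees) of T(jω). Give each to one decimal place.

|j1740 + 1100| = √(1740² + 1100²) = 2059
|j1740| = 1740
|T(j1740)| = 390 / (2059 × 1740) = 0.00010888
20 log₁₀(0.00010888) = -79.26 dB
∠(j1740 + 1100) = arctan(1740/1100) = 57.70°
∠(j1740) = 90.00°
∠T(j1740) = − (57.70° + 90.00°) = -147.70°

|T| = -79.3 dB, ∠T = -147.7°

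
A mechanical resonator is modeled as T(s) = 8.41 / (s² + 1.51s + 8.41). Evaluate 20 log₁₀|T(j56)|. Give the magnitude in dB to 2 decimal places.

-51.41 dB

|(j56)² + 1.51(j56) + 8.41| = |-3127.6 + j84.56| = 3129
|T(j56)| = 8.41 / 3129 = 0.002688
20 log₁₀(0.002688) = -51.411 dB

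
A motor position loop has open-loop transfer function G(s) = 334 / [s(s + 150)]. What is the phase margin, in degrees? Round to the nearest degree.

Gain crossover: |G(jω)| = 1 at ω ≈ 2.23 rad/sec.
∠G(j2.23) = −90° − arctan(2.23/150) ≈ -90.85°
PM = 180° + (-90.85°) = 89.15°

89°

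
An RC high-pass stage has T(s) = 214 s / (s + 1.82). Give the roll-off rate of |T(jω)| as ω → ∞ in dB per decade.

0 dB/decade

With 1 zero and 1 pole, the high-frequency asymptotic slope is 20 × (1 − 1) = 0 dB/decade.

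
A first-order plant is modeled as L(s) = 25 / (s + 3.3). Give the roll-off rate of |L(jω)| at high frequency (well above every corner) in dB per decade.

-20 dB/decade

With 0 zeros and 1 pole, the high-frequency asymptotic slope is 20 × (0 − 1) = -20 dB/decade.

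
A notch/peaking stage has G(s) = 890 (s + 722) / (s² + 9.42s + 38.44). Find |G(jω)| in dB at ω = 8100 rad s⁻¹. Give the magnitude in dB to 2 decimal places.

|j8100 + 722| = √(8100² + 722²) = 8132
|(j8100)² + 9.42(j8100) + 38.44| = |-6.561e+07 + j76302| = 6.561e+07
|G(j8100)| = 890 × 8132 / 6.561e+07 = 0.11031
20 log₁₀(0.11031) = -19.148 dB

-19.15 dB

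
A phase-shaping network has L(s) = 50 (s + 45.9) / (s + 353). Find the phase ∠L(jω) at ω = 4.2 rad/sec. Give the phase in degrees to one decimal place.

∠(j4.2 + 45.9) = arctan(4.2/45.9) = 5.23°
∠(j4.2 + 353) = arctan(4.2/353) = 0.68°
∠L(j4.2) = 5.23° − 0.68° = 4.55°

4.5°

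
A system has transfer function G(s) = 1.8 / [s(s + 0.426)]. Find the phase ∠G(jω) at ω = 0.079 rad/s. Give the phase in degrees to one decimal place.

∠(j0.079 + 0.426) = arctan(0.079/0.426) = 10.51°
∠(j0.079) = 90.00°
∠G(j0.079) = − (10.51° + 90.00°) = -100.51°

-100.5°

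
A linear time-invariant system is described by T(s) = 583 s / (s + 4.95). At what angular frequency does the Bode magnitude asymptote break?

4.95 rad/s

The single real pole at s = −4.95 gives a corner at ω = 4.95 rad/s.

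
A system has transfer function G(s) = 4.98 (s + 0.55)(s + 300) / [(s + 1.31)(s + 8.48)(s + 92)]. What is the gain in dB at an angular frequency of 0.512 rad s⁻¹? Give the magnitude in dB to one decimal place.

|j0.512 + 0.55| = √(0.512² + 0.55²) = 0.7514
|j0.512 + 300| = √(0.512² + 300²) = 300
|j0.512 + 1.31| = √(0.512² + 1.31²) = 1.407
|j0.512 + 8.48| = √(0.512² + 8.48²) = 8.495
|j0.512 + 92| = √(0.512² + 92²) = 92
|G(j0.512)| = 4.98 × 0.7514 × 300 / (1.407 × 8.495 × 92) = 1.0212
20 log₁₀(1.0212) = 0.18 dB

0.2 dB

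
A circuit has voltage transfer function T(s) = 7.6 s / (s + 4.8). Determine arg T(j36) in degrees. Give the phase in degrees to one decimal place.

7.6°

∠(j36) = 90.00°
∠(j36 + 4.8) = arctan(36/4.8) = 82.41°
∠T(j36) = 90.00° − 82.41° = 7.59°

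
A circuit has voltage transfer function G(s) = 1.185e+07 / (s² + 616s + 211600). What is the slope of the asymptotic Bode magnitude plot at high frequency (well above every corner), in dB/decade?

With 0 zeros and 2 poles, the high-frequency asymptotic slope is 20 × (0 − 2) = -40 dB/decade.

-40 dB/decade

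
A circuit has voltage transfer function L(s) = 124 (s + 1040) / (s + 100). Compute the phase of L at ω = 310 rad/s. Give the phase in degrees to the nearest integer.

-56 deg

∠(j310 + 1040) = arctan(310/1040) = 16.60°
∠(j310 + 100) = arctan(310/100) = 72.12°
∠L(j310) = 16.60° − 72.12° = -55.52°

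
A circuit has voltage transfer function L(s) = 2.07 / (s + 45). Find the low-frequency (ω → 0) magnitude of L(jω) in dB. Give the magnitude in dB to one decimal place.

-26.7 dB

L(0) = 2.07 / 45 = 0.046
20 log₁₀(0.046) = -26.74 dB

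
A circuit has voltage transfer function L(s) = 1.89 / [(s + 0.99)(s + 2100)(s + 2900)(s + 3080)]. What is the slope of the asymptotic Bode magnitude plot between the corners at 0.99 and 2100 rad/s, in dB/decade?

In this band the factors already past their corner are: pole at 0.99; net slope = -20 dB/decade.

-20 dB/decade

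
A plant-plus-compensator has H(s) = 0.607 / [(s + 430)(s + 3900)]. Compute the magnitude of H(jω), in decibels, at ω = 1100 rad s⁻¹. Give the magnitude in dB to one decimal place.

-137.9 dB

|j1100 + 430| = √(1100² + 430²) = 1181
|j1100 + 3900| = √(1100² + 3900²) = 4052
|H(j1100)| = 0.607 / (1181 × 4052) = 1.2683e-07
20 log₁₀(1.2683e-07) = -137.94 dB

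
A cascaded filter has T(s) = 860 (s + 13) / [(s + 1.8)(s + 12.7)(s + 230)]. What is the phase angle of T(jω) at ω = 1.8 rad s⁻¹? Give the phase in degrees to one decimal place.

∠(j1.8 + 13) = arctan(1.8/13) = 7.88°
∠(j1.8 + 1.8) = arctan(1.8/1.8) = 45.00°
∠(j1.8 + 12.7) = arctan(1.8/12.7) = 8.07°
∠(j1.8 + 230) = arctan(1.8/230) = 0.45°
∠T(j1.8) = 7.88° − (45.00° + 8.07° + 0.45°) = -45.63°

-45.6°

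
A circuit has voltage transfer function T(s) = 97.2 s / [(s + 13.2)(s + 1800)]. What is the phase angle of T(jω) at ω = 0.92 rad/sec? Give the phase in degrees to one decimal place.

86.0°

∠(j0.92) = 90.00°
∠(j0.92 + 13.2) = arctan(0.92/13.2) = 3.99°
∠(j0.92 + 1800) = arctan(0.92/1800) = 0.03°
∠T(j0.92) = 90.00° − (3.99° + 0.03°) = 85.98°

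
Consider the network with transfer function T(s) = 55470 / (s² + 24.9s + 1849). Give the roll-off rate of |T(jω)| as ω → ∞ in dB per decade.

-40 dB/decade

With 0 zeros and 2 poles, the high-frequency asymptotic slope is 20 × (0 − 2) = -40 dB/decade.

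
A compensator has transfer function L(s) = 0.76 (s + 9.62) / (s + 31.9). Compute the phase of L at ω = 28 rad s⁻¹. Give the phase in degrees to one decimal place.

29.8 deg

∠(j28 + 9.62) = arctan(28/9.62) = 71.04°
∠(j28 + 31.9) = arctan(28/31.9) = 41.27°
∠L(j28) = 71.04° − 41.27° = 29.76°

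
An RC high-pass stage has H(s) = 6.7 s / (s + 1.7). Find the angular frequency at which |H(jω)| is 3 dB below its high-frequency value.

1.7 rad/sec

For a single-pole high-pass, the −3 dB point is at the pole: ω = 1.7 rad/sec.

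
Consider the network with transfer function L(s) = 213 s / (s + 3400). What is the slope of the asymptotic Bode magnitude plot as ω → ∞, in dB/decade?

0 dB/decade

With 1 zero and 1 pole, the high-frequency asymptotic slope is 20 × (1 − 1) = 0 dB/decade.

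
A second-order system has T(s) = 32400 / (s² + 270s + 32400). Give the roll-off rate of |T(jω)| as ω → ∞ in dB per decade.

With 0 zeros and 2 poles, the high-frequency asymptotic slope is 20 × (0 − 2) = -40 dB/decade.

-40 dB/decade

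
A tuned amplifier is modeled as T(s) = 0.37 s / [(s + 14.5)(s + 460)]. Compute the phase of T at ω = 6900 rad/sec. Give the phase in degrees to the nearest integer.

-86 deg

∠(j6900) = 90.00°
∠(j6900 + 14.5) = arctan(6900/14.5) = 89.88°
∠(j6900 + 460) = arctan(6900/460) = 86.19°
∠T(j6900) = 90.00° − (89.88° + 86.19°) = -86.07°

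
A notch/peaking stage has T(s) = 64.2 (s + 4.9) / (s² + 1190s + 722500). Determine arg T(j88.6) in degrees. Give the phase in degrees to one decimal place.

78.4°

∠(j88.6 + 4.9) = arctan(88.6/4.9) = 86.83°
∠[(j88.6)² + 1190(j88.6) + 722500] = ∠[7.1465e+05 + j1.0543e+05] = 8.39°
∠T(j88.6) = 86.83° − 8.39° = 78.44°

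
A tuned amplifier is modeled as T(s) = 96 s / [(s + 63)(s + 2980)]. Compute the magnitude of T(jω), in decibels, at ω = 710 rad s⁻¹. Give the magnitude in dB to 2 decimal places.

-30.11 dB

|j710| = 710
|j710 + 63| = √(710² + 63²) = 712.8
|j710 + 2980| = √(710² + 2980²) = 3063
|T(j710)| = 96 × 710 / (712.8 × 3063) = 0.031215
20 log₁₀(0.031215) = -30.113 dB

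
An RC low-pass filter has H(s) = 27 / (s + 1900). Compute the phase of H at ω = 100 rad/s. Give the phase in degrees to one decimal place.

∠(j100 + 1900) = arctan(100/1900) = 3.01°
∠H(j100) = −3.01° = -3.01°

-3.0°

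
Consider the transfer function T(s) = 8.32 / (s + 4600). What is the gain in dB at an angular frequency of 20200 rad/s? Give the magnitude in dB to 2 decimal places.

-67.92 dB

|j20200 + 4600| = √(20200² + 4600²) = 2.072e+04
|T(j20200)| = 8.32 / 2.072e+04 = 0.0004016
20 log₁₀(0.0004016) = -67.924 dB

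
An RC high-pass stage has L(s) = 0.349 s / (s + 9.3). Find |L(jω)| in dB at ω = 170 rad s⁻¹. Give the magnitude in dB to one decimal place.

|j170| = 170
|j170 + 9.3| = √(170² + 9.3²) = 170.3
|L(j170)| = 0.349 × 170 / 170.3 = 0.34848
20 log₁₀(0.34848) = -9.16 dB

-9.2 dB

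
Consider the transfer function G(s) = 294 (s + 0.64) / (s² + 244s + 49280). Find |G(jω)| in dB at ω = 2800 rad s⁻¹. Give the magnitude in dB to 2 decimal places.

-19.55 dB

|j2800 + 0.64| = √(2800² + 0.64²) = 2800
|(j2800)² + 244(j2800) + 49280| = |-7.7907e+06 + j6.832e+05| = 7.821e+06
|G(j2800)| = 294 × 2800 / 7.821e+06 = 0.10526
20 log₁₀(0.10526) = -19.555 dB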